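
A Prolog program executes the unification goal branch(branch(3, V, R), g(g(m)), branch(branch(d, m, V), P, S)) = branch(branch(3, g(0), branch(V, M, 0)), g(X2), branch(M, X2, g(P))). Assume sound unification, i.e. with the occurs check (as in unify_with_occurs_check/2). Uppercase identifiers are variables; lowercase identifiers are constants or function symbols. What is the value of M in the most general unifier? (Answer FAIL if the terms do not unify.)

branch(d, m, g(0))

Decompose branch/3: branch(3, V, R) = branch(3, g(0), branch(V, M, 0)),  g(g(m)) = g(X2),  branch(branch(d, m, V), P, S) = branch(M, X2, g(P)).
Decompose branch/3: 3 = 3,  V = g(0),  R = branch(V, M, 0).
Delete trivial equation 3 = 3.
Bind V := g(0); substituting into the 2 remaining equations that mention V gives: R = branch(g(0), M, 0),  branch(branch(d, m, g(0)), P, S) = branch(M, X2, g(P)).
Bind R := branch(g(0), M, 0); no other remaining equation mentions R.
Decompose g/1: g(m) = X2.
Bind X2 := g(m); substituting into the remaining equation gives: branch(branch(d, m, g(0)), P, S) = branch(M, g(m), g(P)).
Decompose branch/3: branch(d, m, g(0)) = M,  P = g(m),  S = g(P).
Bind M := branch(d, m, g(0)); no other remaining equation mentions M. Substituting into the earlier binding gives R := branch(g(0), branch(d, m, g(0)), 0).
Bind P := g(m); substituting into the remaining equation gives: S = g(g(m)).
Bind S := g(g(m)).
MGU = { V = g(0), R = branch(g(0), branch(d, m, g(0)), 0), X2 = g(m), M = branch(d, m, g(0)), P = g(m), S = g(g(m)) }, so M = branch(d, m, g(0)).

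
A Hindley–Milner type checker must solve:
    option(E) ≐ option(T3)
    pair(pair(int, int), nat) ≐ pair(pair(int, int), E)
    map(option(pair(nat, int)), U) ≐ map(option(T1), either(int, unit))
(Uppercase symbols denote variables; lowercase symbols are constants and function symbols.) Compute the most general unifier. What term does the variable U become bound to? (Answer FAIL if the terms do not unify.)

Decompose option/1: E ≐ T3.
Bind E := T3; substituting into the one remaining equation that mentions E gives: pair(pair(int, int), nat) ≐ pair(pair(int, int), T3).
Decompose pair/2: pair(int, int) ≐ pair(int, int),  nat ≐ T3.
Delete trivial equation pair(int, int) ≐ pair(int, int).
Bind T3 := nat; no other remaining equation mentions T3. Substituting into the earlier binding gives E := nat.
Decompose map/2: option(pair(nat, int)) ≐ option(T1),  U ≐ either(int, unit).
Decompose option/1: pair(nat, int) ≐ T1.
Bind T1 := pair(nat, int); no other remaining equation mentions T1.
Bind U := either(int, unit).
MGU = { E ↦ nat, T3 ↦ nat, T1 ↦ pair(nat, int), U ↦ either(int, unit) }, so U ↦ either(int, unit).

either(int, unit)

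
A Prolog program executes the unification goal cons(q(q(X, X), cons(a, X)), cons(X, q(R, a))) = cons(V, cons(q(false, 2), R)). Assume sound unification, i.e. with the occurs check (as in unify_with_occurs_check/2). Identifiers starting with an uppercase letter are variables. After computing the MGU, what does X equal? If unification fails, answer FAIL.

FAIL

Decompose cons/2: q(q(X, X), cons(a, X)) = V,  cons(X, q(R, a)) = cons(q(false, 2), R).
Bind V := q(q(X, X), cons(a, X)); no other remaining equation mentions V.
Decompose cons/2: X = q(false, 2),  q(R, a) = R.
Bind X := q(false, 2); no other remaining equation mentions X. Substituting into the earlier binding gives V := q(q(q(false, 2), q(false, 2)), cons(a, q(false, 2))).
Occurs check fails: R occurs in q(R, a); the equation R = q(R, a) has no finite solution.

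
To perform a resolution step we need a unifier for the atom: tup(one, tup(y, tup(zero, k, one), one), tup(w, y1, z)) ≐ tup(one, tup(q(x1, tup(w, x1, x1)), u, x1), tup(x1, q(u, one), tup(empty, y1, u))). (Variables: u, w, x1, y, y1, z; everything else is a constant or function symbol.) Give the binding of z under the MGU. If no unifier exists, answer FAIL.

Decompose tup/3: one ≐ one,  tup(y, tup(zero, k, one), one) ≐ tup(q(x1, tup(w, x1, x1)), u, x1),  tup(w, y1, z) ≐ tup(x1, q(u, one), tup(empty, y1, u)).
Delete trivial equation one ≐ one.
Decompose tup/3: y ≐ q(x1, tup(w, x1, x1)),  tup(zero, k, one) ≐ u,  one ≐ x1.
Bind y := q(x1, tup(w, x1, x1)); no other remaining equation mentions y.
Bind u := tup(zero, k, one); substituting into the one remaining equation that mentions u gives: tup(w, y1, z) ≐ tup(x1, q(tup(zero, k, one), one), tup(empty, y1, tup(zero, k, one))).
Bind x1 := one; substituting into the remaining equation gives: tup(w, y1, z) ≐ tup(one, q(tup(zero, k, one), one), tup(empty, y1, tup(zero, k, one))). Substituting into the earlier binding gives y := q(one, tup(w, one, one)).
Decompose tup/3: w ≐ one,  y1 ≐ q(tup(zero, k, one), one),  z ≐ tup(empty, y1, tup(zero, k, one)).
Bind w := one; no other remaining equation mentions w. Substituting into the earlier binding gives y := q(one, tup(one, one, one)).
Bind y1 := q(tup(zero, k, one), one); substituting into the remaining equation gives: z ≐ tup(empty, q(tup(zero, k, one), one), tup(zero, k, one)).
Bind z := tup(empty, q(tup(zero, k, one), one), tup(zero, k, one)).
MGU = { y -> q(one, tup(one, one, one)), u -> tup(zero, k, one), x1 -> one, w -> one, y1 -> q(tup(zero, k, one), one), z -> tup(empty, q(tup(zero, k, one), one), tup(zero, k, one)) }, so z -> tup(empty, q(tup(zero, k, one), one), tup(zero, k, one)).

tup(empty, q(tup(zero, k, one), one), tup(zero, k, one))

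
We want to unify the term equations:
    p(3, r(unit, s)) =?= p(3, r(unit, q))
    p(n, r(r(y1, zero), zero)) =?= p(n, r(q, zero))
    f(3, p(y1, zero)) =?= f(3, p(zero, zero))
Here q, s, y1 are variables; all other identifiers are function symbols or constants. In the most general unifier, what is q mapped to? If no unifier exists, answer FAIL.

r(zero, zero)

Decompose p/2: 3 =?= 3,  r(unit, s) =?= r(unit, q).
Delete trivial equation 3 =?= 3.
Decompose r/2: unit =?= unit,  s =?= q.
Delete trivial equation unit =?= unit.
Bind s := q; no other remaining equation mentions s.
Decompose p/2: n =?= n,  r(r(y1, zero), zero) =?= r(q, zero).
Delete trivial equation n =?= n.
Decompose r/2: r(y1, zero) =?= q,  zero =?= zero.
Bind q := r(y1, zero); no other remaining equation mentions q. Substituting into the earlier binding gives s := r(y1, zero).
Delete trivial equation zero =?= zero.
Decompose f/2: 3 =?= 3,  p(y1, zero) =?= p(zero, zero).
Delete trivial equation 3 =?= 3.
Decompose p/2: y1 =?= zero,  zero =?= zero.
Bind y1 := zero; no other remaining equation mentions y1. Substituting into the earlier bindings gives s := r(zero, zero), q := r(zero, zero).
Delete trivial equation zero =?= zero.
MGU = { s ↦ r(zero, zero), q ↦ r(zero, zero), y1 ↦ zero }, so q ↦ r(zero, zero).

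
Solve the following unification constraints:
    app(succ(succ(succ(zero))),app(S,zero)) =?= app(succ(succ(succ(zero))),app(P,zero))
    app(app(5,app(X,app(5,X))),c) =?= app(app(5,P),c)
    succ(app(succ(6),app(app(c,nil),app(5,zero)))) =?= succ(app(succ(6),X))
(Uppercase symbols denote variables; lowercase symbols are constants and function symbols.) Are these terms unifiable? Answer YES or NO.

YES

Decompose app/2: succ(succ(succ(zero))) =?= succ(succ(succ(zero))),  app(S,zero) =?= app(P,zero).
Delete trivial equation succ(succ(succ(zero))) =?= succ(succ(succ(zero))).
Decompose app/2: S =?= P,  zero =?= zero.
Bind S := P; no other remaining equation mentions S.
Delete trivial equation zero =?= zero.
Decompose app/2: app(5,app(X,app(5,X))) =?= app(5,P),  c =?= c.
Decompose app/2: 5 =?= 5,  app(X,app(5,X)) =?= P.
Delete trivial equation 5 =?= 5.
Bind P := app(X,app(5,X)); no other remaining equation mentions P. Substituting into the earlier binding gives S := app(X,app(5,X)).
Delete trivial equation c =?= c.
Decompose succ/1: app(succ(6),app(app(c,nil),app(5,zero))) =?= app(succ(6),X).
Decompose app/2: succ(6) =?= succ(6),  app(app(c,nil),app(5,zero)) =?= X.
Delete trivial equation succ(6) =?= succ(6).
Bind X := app(app(c,nil),app(5,zero)). Substituting into the earlier bindings gives S := app(app(app(c,nil),app(5,zero)),app(5,app(app(c,nil),app(5,zero)))), P := app(app(app(c,nil),app(5,zero)),app(5,app(app(c,nil),app(5,zero)))).
No equations remain and no clash or occurs-check failure arose, so a unifier exists.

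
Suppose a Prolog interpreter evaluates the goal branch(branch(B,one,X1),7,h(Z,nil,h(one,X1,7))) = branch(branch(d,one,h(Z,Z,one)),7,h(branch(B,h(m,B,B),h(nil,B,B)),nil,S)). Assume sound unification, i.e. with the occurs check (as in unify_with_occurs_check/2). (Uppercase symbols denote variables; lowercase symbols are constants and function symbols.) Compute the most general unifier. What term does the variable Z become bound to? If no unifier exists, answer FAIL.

branch(d,h(m,d,d),h(nil,d,d))

Decompose branch/3: branch(B,one,X1) = branch(d,one,h(Z,Z,one)),  7 = 7,  h(Z,nil,h(one,X1,7)) = h(branch(B,h(m,B,B),h(nil,B,B)),nil,S).
Decompose branch/3: B = d,  one = one,  X1 = h(Z,Z,one).
Bind B := d; substituting into the one remaining equation that mentions B gives: h(Z,nil,h(one,X1,7)) = h(branch(d,h(m,d,d),h(nil,d,d)),nil,S).
Delete trivial equation one = one.
Bind X1 := h(Z,Z,one); substituting into the one remaining equation that mentions X1 gives: h(Z,nil,h(one,h(Z,Z,one),7)) = h(branch(d,h(m,d,d),h(nil,d,d)),nil,S).
Delete trivial equation 7 = 7.
Decompose h/3: Z = branch(d,h(m,d,d),h(nil,d,d)),  nil = nil,  h(one,h(Z,Z,one),7) = S.
Bind Z := branch(d,h(m,d,d),h(nil,d,d)); substituting into the one remaining equation that mentions Z gives: h(one,h(branch(d,h(m,d,d),h(nil,d,d)),branch(d,h(m,d,d),h(nil,d,d)),one),7) = S. Substituting into the earlier binding gives X1 := h(branch(d,h(m,d,d),h(nil,d,d)),branch(d,h(m,d,d),h(nil,d,d)),one).
Delete trivial equation nil = nil.
Bind S := h(one,h(branch(d,h(m,d,d),h(nil,d,d)),branch(d,h(m,d,d),h(nil,d,d)),one),7).
MGU = { B -> d, X1 -> h(branch(d,h(m,d,d),h(nil,d,d)),branch(d,h(m,d,d),h(nil,d,d)),one), Z -> branch(d,h(m,d,d),h(nil,d,d)), S -> h(one,h(branch(d,h(m,d,d),h(nil,d,d)),branch(d,h(m,d,d),h(nil,d,d)),one),7) }, so Z -> branch(d,h(m,d,d),h(nil,d,d)).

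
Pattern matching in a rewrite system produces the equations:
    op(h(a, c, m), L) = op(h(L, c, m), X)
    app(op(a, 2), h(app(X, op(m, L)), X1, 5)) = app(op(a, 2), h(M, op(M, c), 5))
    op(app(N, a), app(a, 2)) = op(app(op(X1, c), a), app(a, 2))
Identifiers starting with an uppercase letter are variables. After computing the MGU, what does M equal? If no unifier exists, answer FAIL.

Decompose op/2: h(a, c, m) = h(L, c, m),  L = X.
Decompose h/3: a = L,  c = c,  m = m.
Bind L := a; substituting into the 2 remaining equations that mention L gives: a = X,  app(op(a, 2), h(app(X, op(m, a)), X1, 5)) = app(op(a, 2), h(M, op(M, c), 5)).
Delete trivial equation c = c.
Delete trivial equation m = m.
Bind X := a; substituting into the one remaining equation that mentions X gives: app(op(a, 2), h(app(a, op(m, a)), X1, 5)) = app(op(a, 2), h(M, op(M, c), 5)).
Decompose app/2: op(a, 2) = op(a, 2),  h(app(a, op(m, a)), X1, 5) = h(M, op(M, c), 5).
Delete trivial equation op(a, 2) = op(a, 2).
Decompose h/3: app(a, op(m, a)) = M,  X1 = op(M, c),  5 = 5.
Bind M := app(a, op(m, a)); substituting into the one remaining equation that mentions M gives: X1 = op(app(a, op(m, a)), c).
Bind X1 := op(app(a, op(m, a)), c); substituting into the one remaining equation that mentions X1 gives: op(app(N, a), app(a, 2)) = op(app(op(op(app(a, op(m, a)), c), c), a), app(a, 2)).
Delete trivial equation 5 = 5.
Decompose op/2: app(N, a) = app(op(op(app(a, op(m, a)), c), c), a),  app(a, 2) = app(a, 2).
Decompose app/2: N = op(op(app(a, op(m, a)), c), c),  a = a.
Bind N := op(op(app(a, op(m, a)), c), c); no other remaining equation mentions N.
Delete trivial equation a = a.
Delete trivial equation app(a, 2) = app(a, 2).
MGU = { L ↦ a, X ↦ a, M ↦ app(a, op(m, a)), X1 ↦ op(app(a, op(m, a)), c), N ↦ op(op(app(a, op(m, a)), c), c) }, so M ↦ app(a, op(m, a)).

app(a, op(m, a))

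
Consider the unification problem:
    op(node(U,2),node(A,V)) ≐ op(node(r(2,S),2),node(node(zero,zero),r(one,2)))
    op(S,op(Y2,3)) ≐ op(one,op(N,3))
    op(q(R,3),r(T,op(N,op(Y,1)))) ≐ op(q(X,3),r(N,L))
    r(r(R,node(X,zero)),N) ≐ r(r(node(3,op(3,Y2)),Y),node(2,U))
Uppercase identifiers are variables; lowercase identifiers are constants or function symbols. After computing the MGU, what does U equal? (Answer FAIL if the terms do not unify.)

Decompose op/2: node(U,2) ≐ node(r(2,S),2),  node(A,V) ≐ node(node(zero,zero),r(one,2)).
Decompose node/2: U ≐ r(2,S),  2 ≐ 2.
Bind U := r(2,S); substituting into the one remaining equation that mentions U gives: r(r(R,node(X,zero)),N) ≐ r(r(node(3,op(3,Y2)),Y),node(2,r(2,S))).
Delete trivial equation 2 ≐ 2.
Decompose node/2: A ≐ node(zero,zero),  V ≐ r(one,2).
Bind A := node(zero,zero); no other remaining equation mentions A.
Bind V := r(one,2); no other remaining equation mentions V.
Decompose op/2: S ≐ one,  op(Y2,3) ≐ op(N,3).
Bind S := one; substituting into the one remaining equation that mentions S gives: r(r(R,node(X,zero)),N) ≐ r(r(node(3,op(3,Y2)),Y),node(2,r(2,one))). Substituting into the earlier binding gives U := r(2,one).
Decompose op/2: Y2 ≐ N,  3 ≐ 3.
Bind Y2 := N; substituting into the one remaining equation that mentions Y2 gives: r(r(R,node(X,zero)),N) ≐ r(r(node(3,op(3,N)),Y),node(2,r(2,one))).
Delete trivial equation 3 ≐ 3.
Decompose op/2: q(R,3) ≐ q(X,3),  r(T,op(N,op(Y,1))) ≐ r(N,L).
Decompose q/2: R ≐ X,  3 ≐ 3.
Bind R := X; substituting into the one remaining equation that mentions R gives: r(r(X,node(X,zero)),N) ≐ r(r(node(3,op(3,N)),Y),node(2,r(2,one))).
Delete trivial equation 3 ≐ 3.
Decompose r/2: T ≐ N,  op(N,op(Y,1)) ≐ L.
Bind T := N; no other remaining equation mentions T.
Bind L := op(N,op(Y,1)); no other remaining equation mentions L.
Decompose r/2: r(X,node(X,zero)) ≐ r(node(3,op(3,N)),Y),  N ≐ node(2,r(2,one)).
Decompose r/2: X ≐ node(3,op(3,N)),  node(X,zero) ≐ Y.
Bind X := node(3,op(3,N)); substituting into the one remaining equation that mentions X gives: node(node(3,op(3,N)),zero) ≐ Y. Substituting into the earlier binding gives R := node(3,op(3,N)).
Bind Y := node(node(3,op(3,N)),zero); no other remaining equation mentions Y. Substituting into the earlier binding gives L := op(N,op(node(node(3,op(3,N)),zero),1)).
Bind N := node(2,r(2,one)). Substituting into the earlier bindings gives Y2 := node(2,r(2,one)), R := node(3,op(3,node(2,r(2,one)))), T := node(2,r(2,one)), L := op(node(2,r(2,one)),op(node(node(3,op(3,node(2,r(2,one)))),zero),1)), X := node(3,op(3,node(2,r(2,one)))), Y := node(node(3,op(3,node(2,r(2,one)))),zero).
MGU = { U -> r(2,one), A -> node(zero,zero), V -> r(one,2), S -> one, Y2 -> node(2,r(2,one)), R -> node(3,op(3,node(2,r(2,one)))), T -> node(2,r(2,one)), L -> op(node(2,r(2,one)),op(node(node(3,op(3,node(2,r(2,one)))),zero),1)), X -> node(3,op(3,node(2,r(2,one)))), Y -> node(node(3,op(3,node(2,r(2,one)))),zero), N -> node(2,r(2,one)) }, so U -> r(2,one).

r(2,one)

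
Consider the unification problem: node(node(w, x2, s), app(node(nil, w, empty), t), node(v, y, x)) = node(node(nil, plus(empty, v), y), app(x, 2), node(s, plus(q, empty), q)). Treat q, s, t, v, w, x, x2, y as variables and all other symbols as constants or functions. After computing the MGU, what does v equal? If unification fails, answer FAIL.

plus(node(nil, nil, empty), empty)

Decompose node/3: node(w, x2, s) = node(nil, plus(empty, v), y),  app(node(nil, w, empty), t) = app(x, 2),  node(v, y, x) = node(s, plus(q, empty), q).
Decompose node/3: w = nil,  x2 = plus(empty, v),  s = y.
Bind w := nil; substituting into the one remaining equation that mentions w gives: app(node(nil, nil, empty), t) = app(x, 2).
Bind x2 := plus(empty, v); no other remaining equation mentions x2.
Bind s := y; substituting into the one remaining equation that mentions s gives: node(v, y, x) = node(y, plus(q, empty), q).
Decompose app/2: node(nil, nil, empty) = x,  t = 2.
Bind x := node(nil, nil, empty); substituting into the one remaining equation that mentions x gives: node(v, y, node(nil, nil, empty)) = node(y, plus(q, empty), q).
Bind t := 2; no other remaining equation mentions t.
Decompose node/3: v = y,  y = plus(q, empty),  node(nil, nil, empty) = q.
Bind v := y; no other remaining equation mentions v. Substituting into the earlier binding gives x2 := plus(empty, y).
Bind y := plus(q, empty); no other remaining equation mentions y. Substituting into the earlier bindings gives x2 := plus(empty, plus(q, empty)), s := plus(q, empty), v := plus(q, empty).
Bind q := node(nil, nil, empty). Substituting into the earlier bindings gives x2 := plus(empty, plus(node(nil, nil, empty), empty)), s := plus(node(nil, nil, empty), empty), v := plus(node(nil, nil, empty), empty), y := plus(node(nil, nil, empty), empty).
MGU = { w := nil, x2 := plus(empty, plus(node(nil, nil, empty), empty)), s := plus(node(nil, nil, empty), empty), x := node(nil, nil, empty), t := 2, v := plus(node(nil, nil, empty), empty), y := plus(node(nil, nil, empty), empty), q := node(nil, nil, empty) }, so v := plus(node(nil, nil, empty), empty).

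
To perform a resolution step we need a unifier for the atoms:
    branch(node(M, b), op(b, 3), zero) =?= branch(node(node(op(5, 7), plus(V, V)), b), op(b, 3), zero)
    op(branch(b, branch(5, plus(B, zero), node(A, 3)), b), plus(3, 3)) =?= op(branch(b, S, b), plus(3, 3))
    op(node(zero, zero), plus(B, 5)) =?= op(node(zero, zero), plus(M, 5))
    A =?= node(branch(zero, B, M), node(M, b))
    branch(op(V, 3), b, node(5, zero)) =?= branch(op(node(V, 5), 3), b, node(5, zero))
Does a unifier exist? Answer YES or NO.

Decompose branch/3: node(M, b) =?= node(node(op(5, 7), plus(V, V)), b),  op(b, 3) =?= op(b, 3),  zero =?= zero.
Decompose node/2: M =?= node(op(5, 7), plus(V, V)),  b =?= b.
Bind M := node(op(5, 7), plus(V, V)); substituting into the 2 remaining equations that mention M gives: op(node(zero, zero), plus(B, 5)) =?= op(node(zero, zero), plus(node(op(5, 7), plus(V, V)), 5)),  A =?= node(branch(zero, B, node(op(5, 7), plus(V, V))), node(node(op(5, 7), plus(V, V)), b)).
Delete trivial equation b =?= b.
Delete trivial equation op(b, 3) =?= op(b, 3).
Delete trivial equation zero =?= zero.
Decompose op/2: branch(b, branch(5, plus(B, zero), node(A, 3)), b) =?= branch(b, S, b),  plus(3, 3) =?= plus(3, 3).
Decompose branch/3: b =?= b,  branch(5, plus(B, zero), node(A, 3)) =?= S,  b =?= b.
Delete trivial equation b =?= b.
Bind S := branch(5, plus(B, zero), node(A, 3)); no other remaining equation mentions S.
Delete trivial equation b =?= b.
Delete trivial equation plus(3, 3) =?= plus(3, 3).
Decompose op/2: node(zero, zero) =?= node(zero, zero),  plus(B, 5) =?= plus(node(op(5, 7), plus(V, V)), 5).
Delete trivial equation node(zero, zero) =?= node(zero, zero).
Decompose plus/2: B =?= node(op(5, 7), plus(V, V)),  5 =?= 5.
Bind B := node(op(5, 7), plus(V, V)); substituting into the one remaining equation that mentions B gives: A =?= node(branch(zero, node(op(5, 7), plus(V, V)), node(op(5, 7), plus(V, V))), node(node(op(5, 7), plus(V, V)), b)). Substituting into the earlier binding gives S := branch(5, plus(node(op(5, 7), plus(V, V)), zero), node(A, 3)).
Delete trivial equation 5 =?= 5.
Bind A := node(branch(zero, node(op(5, 7), plus(V, V)), node(op(5, 7), plus(V, V))), node(node(op(5, 7), plus(V, V)), b)); no other remaining equation mentions A. Substituting into the earlier binding gives S := branch(5, plus(node(op(5, 7), plus(V, V)), zero), node(node(branch(zero, node(op(5, 7), plus(V, V)), node(op(5, 7), plus(V, V))), node(node(op(5, 7), plus(V, V)), b)), 3)).
Decompose branch/3: op(V, 3) =?= op(node(V, 5), 3),  b =?= b,  node(5, zero) =?= node(5, zero).
Decompose op/2: V =?= node(V, 5),  3 =?= 3.
Occurs check fails: V occurs in node(V, 5); the equation V =?= node(V, 5) has no finite solution.

NO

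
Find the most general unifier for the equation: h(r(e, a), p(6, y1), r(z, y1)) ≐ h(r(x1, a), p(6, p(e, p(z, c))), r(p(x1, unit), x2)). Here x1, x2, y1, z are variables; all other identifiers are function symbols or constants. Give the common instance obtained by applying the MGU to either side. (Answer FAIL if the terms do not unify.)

h(r(e, a), p(6, p(e, p(p(e, unit), c))), r(p(e, unit), p(e, p(p(e, unit), c))))

Decompose h/3: r(e, a) ≐ r(x1, a),  p(6, y1) ≐ p(6, p(e, p(z, c))),  r(z, y1) ≐ r(p(x1, unit), x2).
Decompose r/2: e ≐ x1,  a ≐ a.
Bind x1 := e; substituting into the one remaining equation that mentions x1 gives: r(z, y1) ≐ r(p(e, unit), x2).
Delete trivial equation a ≐ a.
Decompose p/2: 6 ≐ 6,  y1 ≐ p(e, p(z, c)).
Delete trivial equation 6 ≐ 6.
Bind y1 := p(e, p(z, c)); substituting into the remaining equation gives: r(z, p(e, p(z, c))) ≐ r(p(e, unit), x2).
Decompose r/2: z ≐ p(e, unit),  p(e, p(z, c)) ≐ x2.
Bind z := p(e, unit); substituting into the remaining equation gives: p(e, p(p(e, unit), c)) ≐ x2. Substituting into the earlier binding gives y1 := p(e, p(p(e, unit), c)).
Bind x2 := p(e, p(p(e, unit), c)).
Applying the MGU to either side gives h(r(e, a), p(6, p(e, p(p(e, unit), c))), r(p(e, unit), p(e, p(p(e, unit), c)))).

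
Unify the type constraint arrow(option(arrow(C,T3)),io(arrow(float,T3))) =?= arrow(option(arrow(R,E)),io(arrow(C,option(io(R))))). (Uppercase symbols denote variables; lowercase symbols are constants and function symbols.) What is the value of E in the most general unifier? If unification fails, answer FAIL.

option(io(float))

Decompose arrow/2: option(arrow(C,T3)) =?= option(arrow(R,E)),  io(arrow(float,T3)) =?= io(arrow(C,option(io(R)))).
Decompose option/1: arrow(C,T3) =?= arrow(R,E).
Decompose arrow/2: C =?= R,  T3 =?= E.
Bind C := R; substituting into the one remaining equation that mentions C gives: io(arrow(float,T3)) =?= io(arrow(R,option(io(R)))).
Bind T3 := E; substituting into the remaining equation gives: io(arrow(float,E)) =?= io(arrow(R,option(io(R)))).
Decompose io/1: arrow(float,E) =?= arrow(R,option(io(R))).
Decompose arrow/2: float =?= R,  E =?= option(io(R)).
Bind R := float; substituting into the remaining equation gives: E =?= option(io(float)). Substituting into the earlier binding gives C := float.
Bind E := option(io(float)). Substituting into the earlier binding gives T3 := option(io(float)).
MGU = { C := float, T3 := option(io(float)), R := float, E := option(io(float)) }, so E := option(io(float)).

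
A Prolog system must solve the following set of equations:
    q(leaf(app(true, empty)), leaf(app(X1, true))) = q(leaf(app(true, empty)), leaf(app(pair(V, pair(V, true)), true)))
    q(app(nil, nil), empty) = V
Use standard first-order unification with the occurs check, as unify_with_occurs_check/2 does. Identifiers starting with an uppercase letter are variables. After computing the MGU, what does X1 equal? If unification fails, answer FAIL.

pair(q(app(nil, nil), empty), pair(q(app(nil, nil), empty), true))

Decompose q/2: leaf(app(true, empty)) = leaf(app(true, empty)),  leaf(app(X1, true)) = leaf(app(pair(V, pair(V, true)), true)).
Delete trivial equation leaf(app(true, empty)) = leaf(app(true, empty)).
Decompose leaf/1: app(X1, true) = app(pair(V, pair(V, true)), true).
Decompose app/2: X1 = pair(V, pair(V, true)),  true = true.
Bind X1 := pair(V, pair(V, true)); no other remaining equation mentions X1.
Delete trivial equation true = true.
Bind V := q(app(nil, nil), empty). Substituting into the earlier binding gives X1 := pair(q(app(nil, nil), empty), pair(q(app(nil, nil), empty), true)).
MGU = { X1 = pair(q(app(nil, nil), empty), pair(q(app(nil, nil), empty), true)), V = q(app(nil, nil), empty) }, so X1 = pair(q(app(nil, nil), empty), pair(q(app(nil, nil), empty), true)).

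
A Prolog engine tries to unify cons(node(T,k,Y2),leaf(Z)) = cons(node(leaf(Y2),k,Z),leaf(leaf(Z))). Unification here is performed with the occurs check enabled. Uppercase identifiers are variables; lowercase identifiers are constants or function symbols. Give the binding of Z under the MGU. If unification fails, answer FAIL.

FAIL

Decompose cons/2: node(T,k,Y2) = node(leaf(Y2),k,Z),  leaf(Z) = leaf(leaf(Z)).
Decompose node/3: T = leaf(Y2),  k = k,  Y2 = Z.
Bind T := leaf(Y2); no other remaining equation mentions T.
Delete trivial equation k = k.
Bind Y2 := Z; no other remaining equation mentions Y2. Substituting into the earlier binding gives T := leaf(Z).
Decompose leaf/1: Z = leaf(Z).
Occurs check fails: Z occurs in leaf(Z); the equation Z = leaf(Z) has no finite solution.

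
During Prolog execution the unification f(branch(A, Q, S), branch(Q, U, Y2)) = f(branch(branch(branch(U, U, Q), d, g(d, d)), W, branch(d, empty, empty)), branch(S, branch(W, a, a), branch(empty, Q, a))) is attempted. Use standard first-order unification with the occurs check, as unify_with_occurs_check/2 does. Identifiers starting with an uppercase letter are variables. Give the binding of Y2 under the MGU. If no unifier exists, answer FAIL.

Decompose f/2: branch(A, Q, S) = branch(branch(branch(U, U, Q), d, g(d, d)), W, branch(d, empty, empty)),  branch(Q, U, Y2) = branch(S, branch(W, a, a), branch(empty, Q, a)).
Decompose branch/3: A = branch(branch(U, U, Q), d, g(d, d)),  Q = W,  S = branch(d, empty, empty).
Bind A := branch(branch(U, U, Q), d, g(d, d)); no other remaining equation mentions A.
Bind Q := W; substituting into the one remaining equation that mentions Q gives: branch(W, U, Y2) = branch(S, branch(W, a, a), branch(empty, W, a)). Substituting into the earlier binding gives A := branch(branch(U, U, W), d, g(d, d)).
Bind S := branch(d, empty, empty); substituting into the remaining equation gives: branch(W, U, Y2) = branch(branch(d, empty, empty), branch(W, a, a), branch(empty, W, a)).
Decompose branch/3: W = branch(d, empty, empty),  U = branch(W, a, a),  Y2 = branch(empty, W, a).
Bind W := branch(d, empty, empty); substituting into the remaining equations gives: U = branch(branch(d, empty, empty), a, a),  Y2 = branch(empty, branch(d, empty, empty), a). Substituting into the earlier bindings gives A := branch(branch(U, U, branch(d, empty, empty)), d, g(d, d)), Q := branch(d, empty, empty).
Bind U := branch(branch(d, empty, empty), a, a); no other remaining equation mentions U. Substituting into the earlier binding gives A := branch(branch(branch(branch(d, empty, empty), a, a), branch(branch(d, empty, empty), a, a), branch(d, empty, empty)), d, g(d, d)).
Bind Y2 := branch(empty, branch(d, empty, empty), a).
MGU = { A -> branch(branch(branch(branch(d, empty, empty), a, a), branch(branch(d, empty, empty), a, a), branch(d, empty, empty)), d, g(d, d)), Q -> branch(d, empty, empty), S -> branch(d, empty, empty), W -> branch(d, empty, empty), U -> branch(branch(d, empty, empty), a, a), Y2 -> branch(empty, branch(d, empty, empty), a) }, so Y2 -> branch(empty, branch(d, empty, empty), a).

branch(empty, branch(d, empty, empty), a)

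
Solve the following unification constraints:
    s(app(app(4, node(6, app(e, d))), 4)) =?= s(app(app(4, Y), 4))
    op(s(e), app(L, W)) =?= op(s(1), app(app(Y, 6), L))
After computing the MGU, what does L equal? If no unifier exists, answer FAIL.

Decompose s/1: app(app(4, node(6, app(e, d))), 4) =?= app(app(4, Y), 4).
Decompose app/2: app(4, node(6, app(e, d))) =?= app(4, Y),  4 =?= 4.
Decompose app/2: 4 =?= 4,  node(6, app(e, d)) =?= Y.
Delete trivial equation 4 =?= 4.
Bind Y := node(6, app(e, d)); substituting into the one remaining equation that mentions Y gives: op(s(e), app(L, W)) =?= op(s(1), app(app(node(6, app(e, d)), 6), L)).
Delete trivial equation 4 =?= 4.
Decompose op/2: s(e) =?= s(1),  app(L, W) =?= app(app(node(6, app(e, d)), 6), L).
Decompose s/1: e =?= 1.
Clash: constants e and 1 differ; no unifier exists.

FAIL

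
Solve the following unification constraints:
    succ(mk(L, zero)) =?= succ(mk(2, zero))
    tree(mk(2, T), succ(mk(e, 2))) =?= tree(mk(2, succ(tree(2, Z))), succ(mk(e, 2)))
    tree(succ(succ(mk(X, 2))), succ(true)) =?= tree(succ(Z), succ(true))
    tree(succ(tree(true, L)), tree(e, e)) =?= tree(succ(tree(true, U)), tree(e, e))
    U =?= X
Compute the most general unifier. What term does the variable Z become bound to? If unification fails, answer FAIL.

succ(mk(2, 2))

Decompose succ/1: mk(L, zero) =?= mk(2, zero).
Decompose mk/2: L =?= 2,  zero =?= zero.
Bind L := 2; substituting into the one remaining equation that mentions L gives: tree(succ(tree(true, 2)), tree(e, e)) =?= tree(succ(tree(true, U)), tree(e, e)).
Delete trivial equation zero =?= zero.
Decompose tree/2: mk(2, T) =?= mk(2, succ(tree(2, Z))),  succ(mk(e, 2)) =?= succ(mk(e, 2)).
Decompose mk/2: 2 =?= 2,  T =?= succ(tree(2, Z)).
Delete trivial equation 2 =?= 2.
Bind T := succ(tree(2, Z)); no other remaining equation mentions T.
Delete trivial equation succ(mk(e, 2)) =?= succ(mk(e, 2)).
Decompose tree/2: succ(succ(mk(X, 2))) =?= succ(Z),  succ(true) =?= succ(true).
Decompose succ/1: succ(mk(X, 2)) =?= Z.
Bind Z := succ(mk(X, 2)); no other remaining equation mentions Z. Substituting into the earlier binding gives T := succ(tree(2, succ(mk(X, 2)))).
Delete trivial equation succ(true) =?= succ(true).
Decompose tree/2: succ(tree(true, 2)) =?= succ(tree(true, U)),  tree(e, e) =?= tree(e, e).
Decompose succ/1: tree(true, 2) =?= tree(true, U).
Decompose tree/2: true =?= true,  2 =?= U.
Delete trivial equation true =?= true.
Bind U := 2; substituting into the one remaining equation that mentions U gives: 2 =?= X.
Delete trivial equation tree(e, e) =?= tree(e, e).
Bind X := 2. Substituting into the earlier bindings gives T := succ(tree(2, succ(mk(2, 2)))), Z := succ(mk(2, 2)).
MGU = { L := 2, T := succ(tree(2, succ(mk(2, 2)))), Z := succ(mk(2, 2)), U := 2, X := 2 }, so Z := succ(mk(2, 2)).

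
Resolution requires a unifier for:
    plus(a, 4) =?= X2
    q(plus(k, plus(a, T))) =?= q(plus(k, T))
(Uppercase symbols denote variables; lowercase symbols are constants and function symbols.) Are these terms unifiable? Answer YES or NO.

NO

Bind X2 := plus(a, 4); no other remaining equation mentions X2.
Decompose q/1: plus(k, plus(a, T)) =?= plus(k, T).
Decompose plus/2: k =?= k,  plus(a, T) =?= T.
Delete trivial equation k =?= k.
Occurs check fails: T occurs in plus(a, T); the equation T =?= plus(a, T) has no finite solution.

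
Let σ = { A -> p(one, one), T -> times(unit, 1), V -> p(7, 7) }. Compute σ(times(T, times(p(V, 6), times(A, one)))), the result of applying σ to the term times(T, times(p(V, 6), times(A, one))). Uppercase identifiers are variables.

Replace each occurrence of A with p(one, one).
Replace each occurrence of T with times(unit, 1).
Replace each occurrence of V with p(7, 7).
Result: times(times(unit, 1), times(p(p(7, 7), 6), times(p(one, one), one))).

times(times(unit, 1), times(p(p(7, 7), 6), times(p(one, one), one)))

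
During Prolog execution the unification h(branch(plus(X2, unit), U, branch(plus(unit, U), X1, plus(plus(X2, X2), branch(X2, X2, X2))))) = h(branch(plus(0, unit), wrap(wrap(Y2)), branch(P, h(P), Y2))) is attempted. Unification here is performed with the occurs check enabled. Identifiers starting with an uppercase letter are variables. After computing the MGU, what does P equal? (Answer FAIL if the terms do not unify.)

Decompose h/1: branch(plus(X2, unit), U, branch(plus(unit, U), X1, plus(plus(X2, X2), branch(X2, X2, X2)))) = branch(plus(0, unit), wrap(wrap(Y2)), branch(P, h(P), Y2)).
Decompose branch/3: plus(X2, unit) = plus(0, unit),  U = wrap(wrap(Y2)),  branch(plus(unit, U), X1, plus(plus(X2, X2), branch(X2, X2, X2))) = branch(P, h(P), Y2).
Decompose plus/2: X2 = 0,  unit = unit.
Bind X2 := 0; substituting into the one remaining equation that mentions X2 gives: branch(plus(unit, U), X1, plus(plus(0, 0), branch(0, 0, 0))) = branch(P, h(P), Y2).
Delete trivial equation unit = unit.
Bind U := wrap(wrap(Y2)); substituting into the remaining equation gives: branch(plus(unit, wrap(wrap(Y2))), X1, plus(plus(0, 0), branch(0, 0, 0))) = branch(P, h(P), Y2).
Decompose branch/3: plus(unit, wrap(wrap(Y2))) = P,  X1 = h(P),  plus(plus(0, 0), branch(0, 0, 0)) = Y2.
Bind P := plus(unit, wrap(wrap(Y2))); substituting into the one remaining equation that mentions P gives: X1 = h(plus(unit, wrap(wrap(Y2)))).
Bind X1 := h(plus(unit, wrap(wrap(Y2)))); no other remaining equation mentions X1.
Bind Y2 := plus(plus(0, 0), branch(0, 0, 0)). Substituting into the earlier bindings gives U := wrap(wrap(plus(plus(0, 0), branch(0, 0, 0)))), P := plus(unit, wrap(wrap(plus(plus(0, 0), branch(0, 0, 0))))), X1 := h(plus(unit, wrap(wrap(plus(plus(0, 0), branch(0, 0, 0)))))).
MGU = { X2 = 0, U = wrap(wrap(plus(plus(0, 0), branch(0, 0, 0)))), P = plus(unit, wrap(wrap(plus(plus(0, 0), branch(0, 0, 0))))), X1 = h(plus(unit, wrap(wrap(plus(plus(0, 0), branch(0, 0, 0)))))), Y2 = plus(plus(0, 0), branch(0, 0, 0)) }, so P = plus(unit, wrap(wrap(plus(plus(0, 0), branch(0, 0, 0))))).

plus(unit, wrap(wrap(plus(plus(0, 0), branch(0, 0, 0)))))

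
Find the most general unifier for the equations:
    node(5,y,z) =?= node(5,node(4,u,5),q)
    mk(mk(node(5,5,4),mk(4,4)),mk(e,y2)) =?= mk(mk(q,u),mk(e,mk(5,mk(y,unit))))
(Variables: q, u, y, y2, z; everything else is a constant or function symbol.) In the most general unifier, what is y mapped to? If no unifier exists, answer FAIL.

node(4,mk(4,4),5)

Decompose node/3: 5 =?= 5,  y =?= node(4,u,5),  z =?= q.
Delete trivial equation 5 =?= 5.
Bind y := node(4,u,5); substituting into the one remaining equation that mentions y gives: mk(mk(node(5,5,4),mk(4,4)),mk(e,y2)) =?= mk(mk(q,u),mk(e,mk(5,mk(node(4,u,5),unit)))).
Bind z := q; no other remaining equation mentions z.
Decompose mk/2: mk(node(5,5,4),mk(4,4)) =?= mk(q,u),  mk(e,y2) =?= mk(e,mk(5,mk(node(4,u,5),unit))).
Decompose mk/2: node(5,5,4) =?= q,  mk(4,4) =?= u.
Bind q := node(5,5,4); no other remaining equation mentions q. Substituting into the earlier binding gives z := node(5,5,4).
Bind u := mk(4,4); substituting into the remaining equation gives: mk(e,y2) =?= mk(e,mk(5,mk(node(4,mk(4,4),5),unit))). Substituting into the earlier binding gives y := node(4,mk(4,4),5).
Decompose mk/2: e =?= e,  y2 =?= mk(5,mk(node(4,mk(4,4),5),unit)).
Delete trivial equation e =?= e.
Bind y2 := mk(5,mk(node(4,mk(4,4),5),unit)).
MGU = { y ↦ node(4,mk(4,4),5), z ↦ node(5,5,4), q ↦ node(5,5,4), u ↦ mk(4,4), y2 ↦ mk(5,mk(node(4,mk(4,4),5),unit)) }, so y ↦ node(4,mk(4,4),5).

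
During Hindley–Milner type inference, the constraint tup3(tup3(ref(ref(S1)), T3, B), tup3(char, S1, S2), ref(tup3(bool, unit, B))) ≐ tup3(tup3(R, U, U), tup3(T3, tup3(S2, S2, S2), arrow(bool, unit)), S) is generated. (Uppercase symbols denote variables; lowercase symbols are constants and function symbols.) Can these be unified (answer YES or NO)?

Decompose tup3/3: tup3(ref(ref(S1)), T3, B) ≐ tup3(R, U, U),  tup3(char, S1, S2) ≐ tup3(T3, tup3(S2, S2, S2), arrow(bool, unit)),  ref(tup3(bool, unit, B)) ≐ S.
Decompose tup3/3: ref(ref(S1)) ≐ R,  T3 ≐ U,  B ≐ U.
Bind R := ref(ref(S1)); no other remaining equation mentions R.
Bind T3 := U; substituting into the one remaining equation that mentions T3 gives: tup3(char, S1, S2) ≐ tup3(U, tup3(S2, S2, S2), arrow(bool, unit)).
Bind B := U; substituting into the one remaining equation that mentions B gives: ref(tup3(bool, unit, U)) ≐ S.
Decompose tup3/3: char ≐ U,  S1 ≐ tup3(S2, S2, S2),  S2 ≐ arrow(bool, unit).
Bind U := char; substituting into the one remaining equation that mentions U gives: ref(tup3(bool, unit, char)) ≐ S. Substituting into the earlier bindings gives T3 := char, B := char.
Bind S1 := tup3(S2, S2, S2); no other remaining equation mentions S1. Substituting into the earlier binding gives R := ref(ref(tup3(S2, S2, S2))).
Bind S2 := arrow(bool, unit); no other remaining equation mentions S2. Substituting into the earlier bindings gives R := ref(ref(tup3(arrow(bool, unit), arrow(bool, unit), arrow(bool, unit)))), S1 := tup3(arrow(bool, unit), arrow(bool, unit), arrow(bool, unit)).
Bind S := ref(tup3(bool, unit, char)).
No equations remain and no clash or occurs-check failure arose, so a unifier exists.

YES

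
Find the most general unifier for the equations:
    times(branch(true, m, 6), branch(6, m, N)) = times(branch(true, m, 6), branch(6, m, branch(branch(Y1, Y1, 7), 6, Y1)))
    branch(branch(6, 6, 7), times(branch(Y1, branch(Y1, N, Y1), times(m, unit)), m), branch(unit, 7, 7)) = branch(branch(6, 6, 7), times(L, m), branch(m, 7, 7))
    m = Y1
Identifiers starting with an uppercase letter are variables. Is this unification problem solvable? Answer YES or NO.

NO

Decompose times/2: branch(true, m, 6) = branch(true, m, 6),  branch(6, m, N) = branch(6, m, branch(branch(Y1, Y1, 7), 6, Y1)).
Delete trivial equation branch(true, m, 6) = branch(true, m, 6).
Decompose branch/3: 6 = 6,  m = m,  N = branch(branch(Y1, Y1, 7), 6, Y1).
Delete trivial equation 6 = 6.
Delete trivial equation m = m.
Bind N := branch(branch(Y1, Y1, 7), 6, Y1); substituting into the one remaining equation that mentions N gives: branch(branch(6, 6, 7), times(branch(Y1, branch(Y1, branch(branch(Y1, Y1, 7), 6, Y1), Y1), times(m, unit)), m), branch(unit, 7, 7)) = branch(branch(6, 6, 7), times(L, m), branch(m, 7, 7)).
Decompose branch/3: branch(6, 6, 7) = branch(6, 6, 7),  times(branch(Y1, branch(Y1, branch(branch(Y1, Y1, 7), 6, Y1), Y1), times(m, unit)), m) = times(L, m),  branch(unit, 7, 7) = branch(m, 7, 7).
Delete trivial equation branch(6, 6, 7) = branch(6, 6, 7).
Decompose times/2: branch(Y1, branch(Y1, branch(branch(Y1, Y1, 7), 6, Y1), Y1), times(m, unit)) = L,  m = m.
Bind L := branch(Y1, branch(Y1, branch(branch(Y1, Y1, 7), 6, Y1), Y1), times(m, unit)); no other remaining equation mentions L.
Delete trivial equation m = m.
Decompose branch/3: unit = m,  7 = 7,  7 = 7.
Clash: constants unit and m differ; no unifier exists.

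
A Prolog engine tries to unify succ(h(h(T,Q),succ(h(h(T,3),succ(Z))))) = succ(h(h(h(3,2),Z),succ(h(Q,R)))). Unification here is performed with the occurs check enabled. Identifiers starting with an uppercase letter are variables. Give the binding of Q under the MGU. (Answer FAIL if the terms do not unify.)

h(h(3,2),3)

Decompose succ/1: h(h(T,Q),succ(h(h(T,3),succ(Z)))) = h(h(h(3,2),Z),succ(h(Q,R))).
Decompose h/2: h(T,Q) = h(h(3,2),Z),  succ(h(h(T,3),succ(Z))) = succ(h(Q,R)).
Decompose h/2: T = h(3,2),  Q = Z.
Bind T := h(3,2); substituting into the one remaining equation that mentions T gives: succ(h(h(h(3,2),3),succ(Z))) = succ(h(Q,R)).
Bind Q := Z; substituting into the remaining equation gives: succ(h(h(h(3,2),3),succ(Z))) = succ(h(Z,R)).
Decompose succ/1: h(h(h(3,2),3),succ(Z)) = h(Z,R).
Decompose h/2: h(h(3,2),3) = Z,  succ(Z) = R.
Bind Z := h(h(3,2),3); substituting into the remaining equation gives: succ(h(h(3,2),3)) = R. Substituting into the earlier binding gives Q := h(h(3,2),3).
Bind R := succ(h(h(3,2),3)).
MGU = { T -> h(3,2), Q -> h(h(3,2),3), Z -> h(h(3,2),3), R -> succ(h(h(3,2),3)) }, so Q -> h(h(3,2),3).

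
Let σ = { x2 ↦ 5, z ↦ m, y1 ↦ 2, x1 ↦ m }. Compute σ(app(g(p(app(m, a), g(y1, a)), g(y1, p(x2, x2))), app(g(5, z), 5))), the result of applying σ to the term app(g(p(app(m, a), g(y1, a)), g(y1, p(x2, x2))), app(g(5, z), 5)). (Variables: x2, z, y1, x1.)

app(g(p(app(m, a), g(2, a)), g(2, p(5, 5))), app(g(5, m), 5))

Replace each occurrence of x2 with 5.
Replace each occurrence of z with m.
Replace each occurrence of y1 with 2.
Result: app(g(p(app(m, a), g(2, a)), g(2, p(5, 5))), app(g(5, m), 5)).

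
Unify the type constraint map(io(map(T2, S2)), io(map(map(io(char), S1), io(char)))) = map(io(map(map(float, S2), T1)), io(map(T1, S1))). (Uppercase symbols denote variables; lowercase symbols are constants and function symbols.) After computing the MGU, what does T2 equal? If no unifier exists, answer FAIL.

Decompose map/2: io(map(T2, S2)) = io(map(map(float, S2), T1)),  io(map(map(io(char), S1), io(char))) = io(map(T1, S1)).
Decompose io/1: map(T2, S2) = map(map(float, S2), T1).
Decompose map/2: T2 = map(float, S2),  S2 = T1.
Bind T2 := map(float, S2); no other remaining equation mentions T2.
Bind S2 := T1; no other remaining equation mentions S2. Substituting into the earlier binding gives T2 := map(float, T1).
Decompose io/1: map(map(io(char), S1), io(char)) = map(T1, S1).
Decompose map/2: map(io(char), S1) = T1,  io(char) = S1.
Bind T1 := map(io(char), S1); no other remaining equation mentions T1. Substituting into the earlier bindings gives T2 := map(float, map(io(char), S1)), S2 := map(io(char), S1).
Bind S1 := io(char). Substituting into the earlier bindings gives T2 := map(float, map(io(char), io(char))), S2 := map(io(char), io(char)), T1 := map(io(char), io(char)).
MGU = { T2 := map(float, map(io(char), io(char))), S2 := map(io(char), io(char)), T1 := map(io(char), io(char)), S1 := io(char) }, so T2 := map(float, map(io(char), io(char))).

map(float, map(io(char), io(char)))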